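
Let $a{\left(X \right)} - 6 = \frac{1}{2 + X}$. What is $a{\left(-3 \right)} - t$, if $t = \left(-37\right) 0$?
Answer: $5$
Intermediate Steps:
$a{\left(X \right)} = 6 + \frac{1}{2 + X}$
$t = 0$
$a{\left(-3 \right)} - t = \frac{13 + 6 \left(-3\right)}{2 - 3} - 0 = \frac{13 - 18}{-1} + 0 = \left(-1\right) \left(-5\right) + 0 = 5 + 0 = 5$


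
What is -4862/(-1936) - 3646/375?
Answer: -237973/33000 ≈ -7.2113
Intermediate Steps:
-4862/(-1936) - 3646/375 = -4862*(-1/1936) - 3646*1/375 = 221/88 - 3646/375 = -237973/33000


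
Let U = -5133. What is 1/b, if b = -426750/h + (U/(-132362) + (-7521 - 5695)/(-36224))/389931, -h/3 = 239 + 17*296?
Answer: 869935923823596/23477213035539313 ≈ 0.037054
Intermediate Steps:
h = -15813 (h = -3*(239 + 17*296) = -3*(239 + 5032) = -3*5271 = -15813)
b = 23477213035539313/869935923823596 (b = -426750/(-15813) + (-5133/(-132362) + (-7521 - 5695)/(-36224))/389931 = -426750*(-1/15813) + (-5133*(-1/132362) - 13216*(-1/36224))*(1/389931) = 142250/5271 + (5133/132362 + 413/1132)*(1/389931) = 142250/5271 + (30238031/74916892)*(1/389931) = 142250/5271 + 512509/495125739228 = 23477213035539313/869935923823596 ≈ 26.987)
1/b = 1/(23477213035539313/869935923823596) = 869935923823596/23477213035539313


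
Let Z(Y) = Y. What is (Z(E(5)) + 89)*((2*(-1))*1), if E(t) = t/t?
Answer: -180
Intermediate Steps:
E(t) = 1
(Z(E(5)) + 89)*((2*(-1))*1) = (1 + 89)*((2*(-1))*1) = 90*(-2*1) = 90*(-2) = -180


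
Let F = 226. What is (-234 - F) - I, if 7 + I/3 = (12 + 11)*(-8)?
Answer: 113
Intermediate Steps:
I = -573 (I = -21 + 3*((12 + 11)*(-8)) = -21 + 3*(23*(-8)) = -21 + 3*(-184) = -21 - 552 = -573)
(-234 - F) - I = (-234 - 1*226) - 1*(-573) = (-234 - 226) + 573 = -460 + 573 = 113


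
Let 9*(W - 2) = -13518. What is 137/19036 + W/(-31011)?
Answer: 10934169/196775132 ≈ 0.055567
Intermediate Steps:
W = -1500 (W = 2 + (1/9)*(-13518) = 2 - 1502 = -1500)
137/19036 + W/(-31011) = 137/19036 - 1500/(-31011) = 137*(1/19036) - 1500*(-1/31011) = 137/19036 + 500/10337 = 10934169/196775132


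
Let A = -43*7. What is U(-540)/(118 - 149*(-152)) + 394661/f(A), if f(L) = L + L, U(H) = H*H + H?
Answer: -4404817103/6852566 ≈ -642.80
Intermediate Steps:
U(H) = H + H² (U(H) = H² + H = H + H²)
A = -301
f(L) = 2*L
U(-540)/(118 - 149*(-152)) + 394661/f(A) = (-540*(1 - 540))/(118 - 149*(-152)) + 394661/((2*(-301))) = (-540*(-539))/(118 + 22648) + 394661/(-602) = 291060/22766 + 394661*(-1/602) = 291060*(1/22766) - 394661/602 = 145530/11383 - 394661/602 = -4404817103/6852566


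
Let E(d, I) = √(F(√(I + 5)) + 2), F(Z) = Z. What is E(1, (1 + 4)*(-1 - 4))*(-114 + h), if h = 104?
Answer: -10*√(2 + 2*I*√5) ≈ -18.573 - 12.039*I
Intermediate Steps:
E(d, I) = √(2 + √(5 + I)) (E(d, I) = √(√(I + 5) + 2) = √(√(5 + I) + 2) = √(2 + √(5 + I)))
E(1, (1 + 4)*(-1 - 4))*(-114 + h) = √(2 + √(5 + (1 + 4)*(-1 - 4)))*(-114 + 104) = √(2 + √(5 + 5*(-5)))*(-10) = √(2 + √(5 - 25))*(-10) = √(2 + √(-20))*(-10) = √(2 + 2*I*√5)*(-10) = -10*√(2 + 2*I*√5)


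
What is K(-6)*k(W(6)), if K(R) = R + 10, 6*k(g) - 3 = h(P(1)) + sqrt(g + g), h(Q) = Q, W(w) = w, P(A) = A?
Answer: 8/3 + 4*sqrt(3)/3 ≈ 4.9761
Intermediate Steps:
k(g) = 2/3 + sqrt(2)*sqrt(g)/6 (k(g) = 1/2 + (1 + sqrt(g + g))/6 = 1/2 + (1 + sqrt(2*g))/6 = 1/2 + (1 + sqrt(2)*sqrt(g))/6 = 1/2 + (1/6 + sqrt(2)*sqrt(g)/6) = 2/3 + sqrt(2)*sqrt(g)/6)
K(R) = 10 + R
K(-6)*k(W(6)) = (10 - 6)*(2/3 + sqrt(2)*sqrt(6)/6) = 4*(2/3 + sqrt(3)/3) = 8/3 + 4*sqrt(3)/3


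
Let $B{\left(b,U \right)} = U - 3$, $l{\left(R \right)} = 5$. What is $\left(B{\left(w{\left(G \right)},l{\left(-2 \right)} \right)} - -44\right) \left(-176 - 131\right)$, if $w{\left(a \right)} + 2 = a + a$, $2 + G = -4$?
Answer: $-14122$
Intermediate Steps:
$G = -6$ ($G = -2 - 4 = -6$)
$w{\left(a \right)} = -2 + 2 a$ ($w{\left(a \right)} = -2 + \left(a + a\right) = -2 + 2 a$)
$B{\left(b,U \right)} = -3 + U$
$\left(B{\left(w{\left(G \right)},l{\left(-2 \right)} \right)} - -44\right) \left(-176 - 131\right) = \left(\left(-3 + 5\right) - -44\right) \left(-176 - 131\right) = \left(2 + 44\right) \left(-176 - 131\right) = 46 \left(-307\right) = -14122$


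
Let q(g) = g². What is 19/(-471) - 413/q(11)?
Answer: -196822/56991 ≈ -3.4536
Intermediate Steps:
19/(-471) - 413/q(11) = 19/(-471) - 413/(11²) = 19*(-1/471) - 413/121 = -19/471 - 413*1/121 = -19/471 - 413/121 = -196822/56991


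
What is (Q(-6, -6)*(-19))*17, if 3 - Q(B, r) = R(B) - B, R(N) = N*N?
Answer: 12597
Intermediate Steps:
R(N) = N**2
Q(B, r) = 3 + B - B**2 (Q(B, r) = 3 - (B**2 - B) = 3 + (B - B**2) = 3 + B - B**2)
(Q(-6, -6)*(-19))*17 = ((3 - 6 - 1*(-6)**2)*(-19))*17 = ((3 - 6 - 1*36)*(-19))*17 = ((3 - 6 - 36)*(-19))*17 = -39*(-19)*17 = 741*17 = 12597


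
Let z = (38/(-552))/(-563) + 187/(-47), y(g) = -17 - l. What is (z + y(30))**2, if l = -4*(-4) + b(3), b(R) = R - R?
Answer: 72934267566029401/53337256071696 ≈ 1367.4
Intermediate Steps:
b(R) = 0
l = 16 (l = -4*(-4) + 0 = 16 + 0 = 16)
y(g) = -33 (y(g) = -17 - 1*16 = -17 - 16 = -33)
z = -29056663/7303236 (z = (38*(-1/552))*(-1/563) + 187*(-1/47) = -19/276*(-1/563) - 187/47 = 19/155388 - 187/47 = -29056663/7303236 ≈ -3.9786)
(z + y(30))**2 = (-29056663/7303236 - 33)**2 = (-270063451/7303236)**2 = 72934267566029401/53337256071696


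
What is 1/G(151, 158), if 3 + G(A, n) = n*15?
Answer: 1/2367 ≈ 0.00042248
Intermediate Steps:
G(A, n) = -3 + 15*n (G(A, n) = -3 + n*15 = -3 + 15*n)
1/G(151, 158) = 1/(-3 + 15*158) = 1/(-3 + 2370) = 1/2367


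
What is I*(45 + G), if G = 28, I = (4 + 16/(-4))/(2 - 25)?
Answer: 0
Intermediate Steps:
I = 0 (I = (4 + 16*(-¼))/(-23) = (4 - 4)*(-1/23) = 0*(-1/23) = 0)
I*(45 + G) = 0*(45 + 28) = 0*73 = 0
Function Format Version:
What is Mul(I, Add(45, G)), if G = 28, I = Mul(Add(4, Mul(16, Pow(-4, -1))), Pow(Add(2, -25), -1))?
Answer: 0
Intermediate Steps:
I = 0 (I = Mul(Add(4, Mul(16, Rational(-1, 4))), Pow(-23, -1)) = Mul(Add(4, -4), Rational(-1, 23)) = Mul(0, Rational(-1, 23)) = 0)
Mul(I, Add(45, G)) = Mul(0, Add(45, 28)) = Mul(0, 73) = 0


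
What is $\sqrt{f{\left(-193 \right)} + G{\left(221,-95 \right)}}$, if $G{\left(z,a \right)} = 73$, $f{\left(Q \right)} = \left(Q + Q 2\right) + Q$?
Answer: $i \sqrt{699} \approx 26.439 i$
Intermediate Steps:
$f{\left(Q \right)} = 4 Q$ ($f{\left(Q \right)} = \left(Q + 2 Q\right) + Q = 3 Q + Q = 4 Q$)
$\sqrt{f{\left(-193 \right)} + G{\left(221,-95 \right)}} = \sqrt{4 \left(-193\right) + 73} = \sqrt{-772 + 73} = \sqrt{-699} = i \sqrt{699}$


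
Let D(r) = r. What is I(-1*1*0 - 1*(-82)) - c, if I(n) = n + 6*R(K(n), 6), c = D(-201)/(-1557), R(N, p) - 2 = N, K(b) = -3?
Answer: 39377/519 ≈ 75.871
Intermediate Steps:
R(N, p) = 2 + N
c = 67/519 (c = -201/(-1557) = -201*(-1/1557) = 67/519 ≈ 0.12909)
I(n) = -6 + n (I(n) = n + 6*(2 - 3) = n + 6*(-1) = n - 6 = -6 + n)
I(-1*1*0 - 1*(-82)) - c = (-6 + (-1*1*0 - 1*(-82))) - 1*67/519 = (-6 + (-1*0 + 82)) - 67/519 = (-6 + (0 + 82)) - 67/519 = (-6 + 82) - 67/519 = 76 - 67/519 = 39377/519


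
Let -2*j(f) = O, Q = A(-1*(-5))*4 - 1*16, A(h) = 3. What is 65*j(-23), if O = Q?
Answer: 130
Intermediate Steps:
Q = -4 (Q = 3*4 - 1*16 = 12 - 16 = -4)
O = -4
j(f) = 2 (j(f) = -½*(-4) = 2)
65*j(-23) = 65*2 = 130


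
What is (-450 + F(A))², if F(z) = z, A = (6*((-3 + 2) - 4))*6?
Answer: 396900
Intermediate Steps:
A = -180 (A = (6*(-1 - 4))*6 = (6*(-5))*6 = -30*6 = -180)
(-450 + F(A))² = (-450 - 180)² = (-630)² = 396900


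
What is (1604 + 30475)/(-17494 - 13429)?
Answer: -111/107 ≈ -1.0374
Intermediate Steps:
(1604 + 30475)/(-17494 - 13429) = 32079/(-30923) = 32079*(-1/30923) = -111/107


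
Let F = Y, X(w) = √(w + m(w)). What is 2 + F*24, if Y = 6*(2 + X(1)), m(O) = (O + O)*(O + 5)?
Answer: 290 + 144*√13 ≈ 809.20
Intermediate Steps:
m(O) = 2*O*(5 + O) (m(O) = (2*O)*(5 + O) = 2*O*(5 + O))
X(w) = √(w + 2*w*(5 + w))
Y = 12 + 6*√13 (Y = 6*(2 + √(1*(11 + 2*1))) = 6*(2 + √(1*(11 + 2))) = 6*(2 + √(1*13)) = 6*(2 + √13) = 12 + 6*√13 ≈ 33.633)
F = 12 + 6*√13 ≈ 33.633
2 + F*24 = 2 + (12 + 6*√13)*24 = 2 + (288 + 144*√13) = 290 + 144*√13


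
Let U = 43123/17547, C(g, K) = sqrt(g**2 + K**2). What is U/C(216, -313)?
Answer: 43123*sqrt(5785)/507546975 ≈ 0.0064623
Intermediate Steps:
C(g, K) = sqrt(K**2 + g**2)
U = 43123/17547 (U = 43123*(1/17547) = 43123/17547 ≈ 2.4576)
U/C(216, -313) = 43123/(17547*(sqrt((-313)**2 + 216**2))) = 43123/(17547*(sqrt(97969 + 46656))) = 43123/(17547*(sqrt(144625))) = 43123/(17547*((5*sqrt(5785)))) = 43123*(sqrt(5785)/28925)/17547 = 43123*sqrt(5785)/507546975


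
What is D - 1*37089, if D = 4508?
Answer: -32581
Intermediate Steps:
D - 1*37089 = 4508 - 1*37089 = 4508 - 37089 = -32581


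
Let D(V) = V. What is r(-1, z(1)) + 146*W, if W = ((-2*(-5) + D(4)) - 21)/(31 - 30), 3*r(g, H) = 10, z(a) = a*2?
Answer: -3056/3 ≈ -1018.7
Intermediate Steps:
z(a) = 2*a
r(g, H) = 10/3 (r(g, H) = (1/3)*10 = 10/3)
W = -7 (W = ((-2*(-5) + 4) - 21)/(31 - 30) = ((10 + 4) - 21)/1 = (14 - 21)*1 = -7*1 = -7)
r(-1, z(1)) + 146*W = 10/3 + 146*(-7) = 10/3 - 1022 = -3056/3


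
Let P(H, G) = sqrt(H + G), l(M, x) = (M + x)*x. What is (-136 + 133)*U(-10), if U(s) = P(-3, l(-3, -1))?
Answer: -3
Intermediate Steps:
l(M, x) = x*(M + x)
P(H, G) = sqrt(G + H)
U(s) = 1 (U(s) = sqrt(-(-3 - 1) - 3) = sqrt(-1*(-4) - 3) = sqrt(4 - 3) = sqrt(1) = 1)
(-136 + 133)*U(-10) = (-136 + 133)*1 = -3*1 = -3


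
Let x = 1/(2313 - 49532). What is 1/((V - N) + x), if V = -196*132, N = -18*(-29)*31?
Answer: -47219/1985747827 ≈ -2.3779e-5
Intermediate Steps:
N = 16182 (N = 522*31 = 16182)
V = -25872
x = -1/47219 (x = 1/(-47219) = -1/47219 ≈ -2.1178e-5)
1/((V - N) + x) = 1/((-25872 - 1*16182) - 1/47219) = 1/((-25872 - 16182) - 1/47219) = 1/(-42054 - 1/47219) = 1/(-1985747827/47219) = -47219/1985747827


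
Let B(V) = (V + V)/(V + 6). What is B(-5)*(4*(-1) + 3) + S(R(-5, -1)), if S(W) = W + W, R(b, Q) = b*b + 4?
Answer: 68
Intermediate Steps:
B(V) = 2*V/(6 + V) (B(V) = (2*V)/(6 + V) = 2*V/(6 + V))
R(b, Q) = 4 + b² (R(b, Q) = b² + 4 = 4 + b²)
S(W) = 2*W
B(-5)*(4*(-1) + 3) + S(R(-5, -1)) = (2*(-5)/(6 - 5))*(4*(-1) + 3) + 2*(4 + (-5)²) = (2*(-5)/1)*(-4 + 3) + 2*(4 + 25) = (2*(-5)*1)*(-1) + 2*29 = -10*(-1) + 58 = 10 + 58 = 68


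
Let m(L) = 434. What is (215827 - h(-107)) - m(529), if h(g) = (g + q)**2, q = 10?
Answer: 205984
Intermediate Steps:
h(g) = (10 + g)**2 (h(g) = (g + 10)**2 = (10 + g)**2)
(215827 - h(-107)) - m(529) = (215827 - (10 - 107)**2) - 1*434 = (215827 - 1*(-97)**2) - 434 = (215827 - 1*9409) - 434 = (215827 - 9409) - 434 = 206418 - 434 = 205984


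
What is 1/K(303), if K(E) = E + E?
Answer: 1/606 ≈ 0.0016502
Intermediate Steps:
K(E) = 2*E
1/K(303) = 1/(2*303) = 1/606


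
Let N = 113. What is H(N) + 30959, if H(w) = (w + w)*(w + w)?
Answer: 82035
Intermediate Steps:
H(w) = 4*w² (H(w) = (2*w)*(2*w) = 4*w²)
H(N) + 30959 = 4*113² + 30959 = 4*12769 + 30959 = 51076 + 30959 = 82035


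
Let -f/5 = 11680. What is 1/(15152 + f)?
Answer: -1/43248 ≈ -2.3122e-5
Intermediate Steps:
f = -58400 (f = -5*11680 = -58400)
1/(15152 + f) = 1/(15152 - 58400) = 1/(-43248) = -1/43248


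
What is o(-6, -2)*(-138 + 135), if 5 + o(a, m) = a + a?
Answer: 51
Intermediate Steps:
o(a, m) = -5 + 2*a (o(a, m) = -5 + (a + a) = -5 + 2*a)
o(-6, -2)*(-138 + 135) = (-5 + 2*(-6))*(-138 + 135) = (-5 - 12)*(-3) = -17*(-3) = 51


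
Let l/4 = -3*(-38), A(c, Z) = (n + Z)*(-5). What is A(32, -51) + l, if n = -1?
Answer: 716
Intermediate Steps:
A(c, Z) = 5 - 5*Z (A(c, Z) = (-1 + Z)*(-5) = 5 - 5*Z)
l = 456 (l = 4*(-3*(-38)) = 4*114 = 456)
A(32, -51) + l = (5 - 5*(-51)) + 456 = (5 + 255) + 456 = 260 + 456 = 716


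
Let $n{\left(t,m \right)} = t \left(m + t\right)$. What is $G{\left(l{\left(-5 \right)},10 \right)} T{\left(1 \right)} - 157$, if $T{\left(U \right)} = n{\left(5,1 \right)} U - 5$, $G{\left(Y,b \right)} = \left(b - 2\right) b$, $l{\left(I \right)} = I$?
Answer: $1843$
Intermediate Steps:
$G{\left(Y,b \right)} = b \left(-2 + b\right)$ ($G{\left(Y,b \right)} = \left(-2 + b\right) b = b \left(-2 + b\right)$)
$T{\left(U \right)} = -5 + 30 U$ ($T{\left(U \right)} = 5 \left(1 + 5\right) U - 5 = 5 \cdot 6 U - 5 = 30 U - 5 = -5 + 30 U$)
$G{\left(l{\left(-5 \right)},10 \right)} T{\left(1 \right)} - 157 = 10 \left(-2 + 10\right) \left(-5 + 30 \cdot 1\right) - 157 = 10 \cdot 8 \left(-5 + 30\right) - 157 = 80 \cdot 25 - 157 = 2000 - 157 = 1843$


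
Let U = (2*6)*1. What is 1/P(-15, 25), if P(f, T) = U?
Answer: 1/12 ≈ 0.083333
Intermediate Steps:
U = 12 (U = 12*1 = 12)
P(f, T) = 12
1/P(-15, 25) = 1/12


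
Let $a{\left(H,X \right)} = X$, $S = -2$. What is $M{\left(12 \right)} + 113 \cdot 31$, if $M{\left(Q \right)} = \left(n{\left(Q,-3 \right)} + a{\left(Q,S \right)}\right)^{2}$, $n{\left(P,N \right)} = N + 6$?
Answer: $3504$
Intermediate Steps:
$n{\left(P,N \right)} = 6 + N$
$M{\left(Q \right)} = 1$ ($M{\left(Q \right)} = \left(\left(6 - 3\right) - 2\right)^{2} = \left(3 - 2\right)^{2} = 1^{2} = 1$)
$M{\left(12 \right)} + 113 \cdot 31 = 1 + 113 \cdot 31 = 1 + 3503 = 3504$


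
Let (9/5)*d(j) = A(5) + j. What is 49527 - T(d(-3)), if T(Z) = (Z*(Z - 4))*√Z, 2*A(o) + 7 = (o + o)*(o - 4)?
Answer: 49527 - 145*I*√30/216 ≈ 49527.0 - 3.6768*I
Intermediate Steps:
A(o) = -7/2 + o*(-4 + o) (A(o) = -7/2 + ((o + o)*(o - 4))/2 = -7/2 + ((2*o)*(-4 + o))/2 = -7/2 + (2*o*(-4 + o))/2 = -7/2 + o*(-4 + o))
d(j) = ⅚ + 5*j/9 (d(j) = 5*((-7/2 + 5² - 4*5) + j)/9 = 5*((-7/2 + 25 - 20) + j)/9 = 5*(3/2 + j)/9 = ⅚ + 5*j/9)
T(Z) = Z^(3/2)*(-4 + Z) (T(Z) = (Z*(-4 + Z))*√Z = Z^(3/2)*(-4 + Z))
49527 - T(d(-3)) = 49527 - (⅚ + (5/9)*(-3))^(3/2)*(-4 + (⅚ + (5/9)*(-3))) = 49527 - (⅚ - 5/3)^(3/2)*(-4 + (⅚ - 5/3)) = 49527 - (-⅚)^(3/2)*(-4 - ⅚) = 49527 - (-5*I*√30/36)*(-29)/6 = 49527 - 145*I*√30/216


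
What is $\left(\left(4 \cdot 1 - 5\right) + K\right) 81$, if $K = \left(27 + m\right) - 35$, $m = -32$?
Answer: $-3321$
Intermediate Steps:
$K = -40$ ($K = \left(27 - 32\right) - 35 = -5 - 35 = -40$)
$\left(\left(4 \cdot 1 - 5\right) + K\right) 81 = \left(\left(4 \cdot 1 - 5\right) - 40\right) 81 = \left(\left(4 - 5\right) - 40\right) 81 = \left(-1 - 40\right) 81 = \left(-41\right) 81 = -3321$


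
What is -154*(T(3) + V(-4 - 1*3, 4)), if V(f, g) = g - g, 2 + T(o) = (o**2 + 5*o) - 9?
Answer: -2002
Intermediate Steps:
T(o) = -11 + o**2 + 5*o (T(o) = -2 + ((o**2 + 5*o) - 9) = -2 + (-9 + o**2 + 5*o) = -11 + o**2 + 5*o)
V(f, g) = 0
-154*(T(3) + V(-4 - 1*3, 4)) = -154*((-11 + 3**2 + 5*3) + 0) = -154*((-11 + 9 + 15) + 0) = -154*(13 + 0) = -154*13 = -2002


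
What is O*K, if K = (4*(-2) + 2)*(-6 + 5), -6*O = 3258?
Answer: -3258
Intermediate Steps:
O = -543 (O = -⅙*3258 = -543)
K = 6 (K = (-8 + 2)*(-1) = -6*(-1) = 6)
O*K = -543*6 = -3258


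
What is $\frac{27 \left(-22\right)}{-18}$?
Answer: $33$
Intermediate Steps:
$\frac{27 \left(-22\right)}{-18} = \left(-594\right) \left(- \frac{1}{18}\right) = 33$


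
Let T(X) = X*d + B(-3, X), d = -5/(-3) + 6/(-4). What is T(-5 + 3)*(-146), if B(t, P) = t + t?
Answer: 2774/3 ≈ 924.67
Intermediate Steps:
B(t, P) = 2*t
d = ⅙ (d = -5*(-⅓) + 6*(-¼) = 5/3 - 3/2 = ⅙ ≈ 0.16667)
T(X) = -6 + X/6 (T(X) = X*(⅙) + 2*(-3) = X/6 - 6 = -6 + X/6)
T(-5 + 3)*(-146) = (-6 + (-5 + 3)/6)*(-146) = (-6 + (⅙)*(-2))*(-146) = (-6 - ⅓)*(-146) = -19/3*(-146) = 2774/3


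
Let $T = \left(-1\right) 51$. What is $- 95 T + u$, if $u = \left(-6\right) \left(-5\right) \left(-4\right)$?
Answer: $4725$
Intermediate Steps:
$u = -120$ ($u = 30 \left(-4\right) = -120$)
$T = -51$
$- 95 T + u = \left(-95\right) \left(-51\right) - 120 = 4845 - 120 = 4725$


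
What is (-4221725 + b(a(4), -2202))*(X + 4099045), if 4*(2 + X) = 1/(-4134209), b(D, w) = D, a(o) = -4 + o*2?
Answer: -286170210130716656787/16536836 ≈ -1.7305e+13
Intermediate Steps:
a(o) = -4 + 2*o
X = -33073673/16536836 (X = -2 + (¼)/(-4134209) = -2 + (¼)*(-1/4134209) = -2 - 1/16536836 = -33073673/16536836 ≈ -2.0000)
(-4221725 + b(a(4), -2202))*(X + 4099045) = (-4221725 + (-4 + 2*4))*(-33073673/16536836 + 4099045) = (-4221725 + (-4 + 8))*(67785201847947/16536836) = (-4221725 + 4)*(67785201847947/16536836) = -4221721*67785201847947/16536836 = -286170210130716656787/16536836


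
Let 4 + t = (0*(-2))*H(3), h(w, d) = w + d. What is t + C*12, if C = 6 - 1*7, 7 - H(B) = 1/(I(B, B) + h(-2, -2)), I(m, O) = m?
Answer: -16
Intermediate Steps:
h(w, d) = d + w
H(B) = 7 - 1/(-4 + B) (H(B) = 7 - 1/(B + (-2 - 2)) = 7 - 1/(B - 4) = 7 - 1/(-4 + B))
C = -1 (C = 6 - 7 = -1)
t = -4 (t = -4 + (0*(-2))*((-29 + 7*3)/(-4 + 3)) = -4 + 0*((-29 + 21)/(-1)) = -4 + 0*(-1*(-8)) = -4 + 0*8 = -4 + 0 = -4)
t + C*12 = -4 - 1*12 = -4 - 12 = -16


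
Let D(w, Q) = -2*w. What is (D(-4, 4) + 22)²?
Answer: 900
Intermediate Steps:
(D(-4, 4) + 22)² = (-2*(-4) + 22)² = (8 + 22)² = 30² = 900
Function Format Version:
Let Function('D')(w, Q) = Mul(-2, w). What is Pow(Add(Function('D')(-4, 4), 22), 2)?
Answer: 900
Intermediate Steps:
Pow(Add(Function('D')(-4, 4), 22), 2) = Pow(Add(Mul(-2, -4), 22), 2) = Pow(Add(8, 22), 2) = Pow(30, 2) = 900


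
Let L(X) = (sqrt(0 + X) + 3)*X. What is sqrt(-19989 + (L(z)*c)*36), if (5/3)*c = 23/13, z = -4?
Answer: 3*sqrt(-9599005 - 143520*I)/65 ≈ 1.069 - 143.0*I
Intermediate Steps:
L(X) = X*(3 + sqrt(X)) (L(X) = (sqrt(X) + 3)*X = (3 + sqrt(X))*X = X*(3 + sqrt(X)))
c = 69/65 (c = 3*(23/13)/5 = 3*(23*(1/13))/5 = (3/5)*(23/13) = 69/65 ≈ 1.0615)
sqrt(-19989 + (L(z)*c)*36) = sqrt(-19989 + (((-4)**(3/2) + 3*(-4))*(69/65))*36) = sqrt(-19989 + ((-8*I - 12)*(69/65))*36) = sqrt(-19989 + ((-12 - 8*I)*(69/65))*36) = sqrt(-19989 + (-828/65 - 552*I/65)*36) = sqrt(-19989 + (-29808/65 - 19872*I/65)) = sqrt(-1329093/65 - 19872*I/65)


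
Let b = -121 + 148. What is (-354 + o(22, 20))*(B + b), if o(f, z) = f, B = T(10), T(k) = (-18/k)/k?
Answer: -222606/25 ≈ -8904.2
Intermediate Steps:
T(k) = -18/k²
b = 27
B = -9/50 (B = -18/10² = -18*1/100 = -9/50 ≈ -0.18000)
(-354 + o(22, 20))*(B + b) = (-354 + 22)*(-9/50 + 27) = -332*1341/50 = -222606/25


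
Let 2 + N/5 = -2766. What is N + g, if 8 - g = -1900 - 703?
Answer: -11229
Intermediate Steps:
N = -13840 (N = -10 + 5*(-2766) = -10 - 13830 = -13840)
g = 2611 (g = 8 - (-1900 - 703) = 8 - 1*(-2603) = 8 + 2603 = 2611)
N + g = -13840 + 2611 = -11229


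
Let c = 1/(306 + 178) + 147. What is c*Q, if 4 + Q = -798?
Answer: -28530749/242 ≈ -1.1790e+5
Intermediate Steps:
Q = -802 (Q = -4 - 798 = -802)
c = 71149/484 (c = 1/484 + 147 = 71149/484 ≈ 147.00)
c*Q = (71149/484)*(-802) = -28530749/242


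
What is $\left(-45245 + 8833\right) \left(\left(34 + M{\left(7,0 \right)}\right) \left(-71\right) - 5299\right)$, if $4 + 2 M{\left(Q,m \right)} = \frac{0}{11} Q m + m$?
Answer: $275675252$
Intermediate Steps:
$M{\left(Q,m \right)} = -2 + \frac{m}{2}$ ($M{\left(Q,m \right)} = -2 + \frac{\frac{0}{11} Q m + m}{2} = -2 + \frac{0 \cdot \frac{1}{11} Q m + m}{2} = -2 + \frac{0 Q m + m}{2} = -2 + \frac{0 m + m}{2} = -2 + \frac{0 + m}{2} = -2 + \frac{m}{2}$)
$\left(-45245 + 8833\right) \left(\left(34 + M{\left(7,0 \right)}\right) \left(-71\right) - 5299\right) = \left(-45245 + 8833\right) \left(\left(34 + \left(-2 + \frac{1}{2} \cdot 0\right)\right) \left(-71\right) - 5299\right) = - 36412 \left(\left(34 + \left(-2 + 0\right)\right) \left(-71\right) - 5299\right) = - 36412 \left(\left(34 - 2\right) \left(-71\right) - 5299\right) = - 36412 \left(32 \left(-71\right) - 5299\right) = - 36412 \left(-2272 - 5299\right) = \left(-36412\right) \left(-7571\right) = 275675252$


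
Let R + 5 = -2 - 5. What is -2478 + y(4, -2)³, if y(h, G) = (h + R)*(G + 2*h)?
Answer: -113070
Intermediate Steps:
R = -12 (R = -5 + (-2 - 5) = -5 - 7 = -12)
y(h, G) = (-12 + h)*(G + 2*h) (y(h, G) = (h - 12)*(G + 2*h) = (-12 + h)*(G + 2*h))
-2478 + y(4, -2)³ = -2478 + (-24*4 - 12*(-2) + 2*4² - 2*4)³ = -2478 + (-96 + 24 + 2*16 - 8)³ = -2478 + (-96 + 24 + 32 - 8)³ = -2478 + (-48)³ = -2478 - 110592 = -113070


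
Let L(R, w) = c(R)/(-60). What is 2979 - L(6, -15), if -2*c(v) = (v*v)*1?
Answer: 29787/10 ≈ 2978.7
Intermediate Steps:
c(v) = -v²/2 (c(v) = -v*v/2 = -v²/2)
L(R, w) = R²/120 (L(R, w) = -R²/2/(-60) = -R²/2*(-1/60) = R²/120)
2979 - L(6, -15) = 2979 - 6²/120 = 2979 - 36/120 = 2979 - 1*3/10 = 2979 - 3/10 = 29787/10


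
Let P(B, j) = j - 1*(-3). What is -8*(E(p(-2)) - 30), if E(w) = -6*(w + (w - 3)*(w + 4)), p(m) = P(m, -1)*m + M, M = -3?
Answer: 1344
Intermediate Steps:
P(B, j) = 3 + j (P(B, j) = j + 3 = 3 + j)
p(m) = -3 + 2*m (p(m) = (3 - 1)*m - 3 = 2*m - 3 = -3 + 2*m)
E(w) = -6*w - 6*(-3 + w)*(4 + w) (E(w) = -6*(w + (-3 + w)*(4 + w)) = -6*w - 6*(-3 + w)*(4 + w))
-8*(E(p(-2)) - 30) = -8*((72 - 12*(-3 + 2*(-2)) - 6*(-3 + 2*(-2))²) - 30) = -8*((72 - 12*(-3 - 4) - 6*(-3 - 4)²) - 30) = -8*((72 - 12*(-7) - 6*(-7)²) - 30) = -8*((72 + 84 - 6*49) - 30) = -8*((72 + 84 - 294) - 30) = -8*(-138 - 30) = -8*(-168) = 1344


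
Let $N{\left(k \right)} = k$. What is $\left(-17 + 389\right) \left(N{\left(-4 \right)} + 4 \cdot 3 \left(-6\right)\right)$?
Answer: $-28272$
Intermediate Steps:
$\left(-17 + 389\right) \left(N{\left(-4 \right)} + 4 \cdot 3 \left(-6\right)\right) = \left(-17 + 389\right) \left(-4 + 4 \cdot 3 \left(-6\right)\right) = 372 \left(-4 + 12 \left(-6\right)\right) = 372 \left(-4 - 72\right) = 372 \left(-76\right) = -28272$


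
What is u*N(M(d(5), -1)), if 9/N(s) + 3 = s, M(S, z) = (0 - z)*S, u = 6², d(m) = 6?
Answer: 108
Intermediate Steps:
u = 36
M(S, z) = -S*z (M(S, z) = (-z)*S = -S*z)
N(s) = 9/(-3 + s)
u*N(M(d(5), -1)) = 36*(9/(-3 - 1*6*(-1))) = 36*(9/(-3 + 6)) = 36*(9/3) = 36*(9*(⅓)) = 36*3 = 108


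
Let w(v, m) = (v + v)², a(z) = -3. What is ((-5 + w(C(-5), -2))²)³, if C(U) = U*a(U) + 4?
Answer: 8879014467287415361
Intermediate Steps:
C(U) = 4 - 3*U (C(U) = U*(-3) + 4 = -3*U + 4 = 4 - 3*U)
w(v, m) = 4*v² (w(v, m) = (2*v)² = 4*v²)
((-5 + w(C(-5), -2))²)³ = ((-5 + 4*(4 - 3*(-5))²)²)³ = ((-5 + 4*(4 + 15)²)²)³ = ((-5 + 4*19²)²)³ = ((-5 + 4*361)²)³ = ((-5 + 1444)²)³ = (1439²)³ = 2070721³ = 8879014467287415361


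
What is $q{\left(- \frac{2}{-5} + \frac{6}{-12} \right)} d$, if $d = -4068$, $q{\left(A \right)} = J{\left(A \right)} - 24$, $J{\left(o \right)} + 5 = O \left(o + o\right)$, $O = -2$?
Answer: $\frac{581724}{5} \approx 1.1634 \cdot 10^{5}$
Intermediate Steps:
$J{\left(o \right)} = -5 - 4 o$ ($J{\left(o \right)} = -5 - 2 \left(o + o\right) = -5 - 2 \cdot 2 o = -5 - 4 o$)
$q{\left(A \right)} = -29 - 4 A$ ($q{\left(A \right)} = \left(-5 - 4 A\right) - 24 = -29 - 4 A$)
$q{\left(- \frac{2}{-5} + \frac{6}{-12} \right)} d = \left(-29 - 4 \left(- \frac{2}{-5} + \frac{6}{-12}\right)\right) \left(-4068\right) = \left(-29 - 4 \left(\left(-2\right) \left(- \frac{1}{5}\right) + 6 \left(- \frac{1}{12}\right)\right)\right) \left(-4068\right) = \left(-29 - 4 \left(\frac{2}{5} - \frac{1}{2}\right)\right) \left(-4068\right) = \left(-29 - - \frac{2}{5}\right) \left(-4068\right) = \left(-29 + \frac{2}{5}\right) \left(-4068\right) = \left(- \frac{143}{5}\right) \left(-4068\right) = \frac{581724}{5}$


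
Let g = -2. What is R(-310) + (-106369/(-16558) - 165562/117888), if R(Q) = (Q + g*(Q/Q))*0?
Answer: 144091957/28705728 ≈ 5.0196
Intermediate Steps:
R(Q) = 0 (R(Q) = (Q - 2*Q/Q)*0 = (Q - 2*1)*0 = (Q - 2)*0 = (-2 + Q)*0 = 0)
R(-310) + (-106369/(-16558) - 165562/117888) = 0 + (-106369/(-16558) - 165562/117888) = 0 + (-106369*(-1/16558) - 165562*1/117888) = 0 + (6257/974 - 82781/58944) = 0 + 144091957/28705728 = 144091957/28705728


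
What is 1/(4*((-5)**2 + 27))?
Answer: 1/208 ≈ 0.0048077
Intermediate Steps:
1/(4*((-5)**2 + 27)) = 1/(4*(25 + 27)) = 1/(4*52) = 1/208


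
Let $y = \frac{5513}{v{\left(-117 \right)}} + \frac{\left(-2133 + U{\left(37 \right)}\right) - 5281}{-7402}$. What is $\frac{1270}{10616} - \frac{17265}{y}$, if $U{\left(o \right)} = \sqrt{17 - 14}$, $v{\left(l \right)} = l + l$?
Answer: $\frac{775371544963955419165}{1012931302546686932} - \frac{874696505085 \sqrt{3}}{190831066794779} \approx 765.46$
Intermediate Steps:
$v{\left(l \right)} = 2 l$
$U{\left(o \right)} = \sqrt{3}$
$y = - \frac{19536175}{866034} - \frac{\sqrt{3}}{7402}$ ($y = \frac{5513}{2 \left(-117\right)} + \frac{\left(-2133 + \sqrt{3}\right) - 5281}{-7402} = \frac{5513}{-234} + \left(-7414 + \sqrt{3}\right) \left(- \frac{1}{7402}\right) = 5513 \left(- \frac{1}{234}\right) + \left(\frac{3707}{3701} - \frac{\sqrt{3}}{7402}\right) = - \frac{5513}{234} + \left(\frac{3707}{3701} - \frac{\sqrt{3}}{7402}\right) = - \frac{19536175}{866034} - \frac{\sqrt{3}}{7402} \approx -22.558$)
$\frac{1270}{10616} - \frac{17265}{y} = \frac{1270}{10616} - \frac{17265}{- \frac{19536175}{866034} - \frac{\sqrt{3}}{7402}} = 1270 \cdot \frac{1}{10616} - \frac{17265}{- \frac{19536175}{866034} - \frac{\sqrt{3}}{7402}} = \frac{635}{5308} - \frac{17265}{- \frac{19536175}{866034} - \frac{\sqrt{3}}{7402}}$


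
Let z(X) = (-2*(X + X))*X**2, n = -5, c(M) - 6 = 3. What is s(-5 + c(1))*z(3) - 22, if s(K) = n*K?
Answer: 2138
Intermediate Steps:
c(M) = 9 (c(M) = 6 + 3 = 9)
s(K) = -5*K
z(X) = -4*X**3 (z(X) = (-4*X)*X**2 = -4*X**3)
s(-5 + c(1))*z(3) - 22 = (-5*(-5 + 9))*(-4*3**3) - 22 = (-5*4)*(-4*27) - 22 = -20*(-108) - 22 = 2160 - 22 = 2138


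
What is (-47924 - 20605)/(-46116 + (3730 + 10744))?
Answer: 68529/31642 ≈ 2.1658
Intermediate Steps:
(-47924 - 20605)/(-46116 + (3730 + 10744)) = -68529/(-46116 + 14474) = -68529/(-31642) = -68529*(-1/31642) = 68529/31642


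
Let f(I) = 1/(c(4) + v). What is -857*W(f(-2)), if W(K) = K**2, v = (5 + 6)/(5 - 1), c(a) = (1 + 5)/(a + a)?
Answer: -3428/49 ≈ -69.959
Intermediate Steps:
c(a) = 3/a (c(a) = 6/((2*a)) = 6*(1/(2*a)) = 3/a)
v = 11/4 ≈ 2.7500
f(I) = 2/7 (f(I) = 1/(3/4 + 11/4) = 1/(7/2) = 2/7)
-857*W(f(-2)) = -857*(2/7)**2 = -857*4/49 = -3428/49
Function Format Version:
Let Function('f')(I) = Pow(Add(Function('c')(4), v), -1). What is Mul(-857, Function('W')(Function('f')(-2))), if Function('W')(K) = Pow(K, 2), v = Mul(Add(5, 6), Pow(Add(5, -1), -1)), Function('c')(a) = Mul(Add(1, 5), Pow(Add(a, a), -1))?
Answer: Rational(-3428, 49) ≈ -69.959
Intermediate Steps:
Function('c')(a) = Mul(3, Pow(a, -1)) (Function('c')(a) = Mul(6, Pow(Mul(2, a), -1)) = Mul(6, Mul(Rational(1, 2), Pow(a, -1))) = Mul(3, Pow(a, -1)))
v = Rational(11, 4) (v = Mul(11, Pow(4, -1)) = Mul(11, Rational(1, 4)) = Rational(11, 4) ≈ 2.7500)
Function('f')(I) = Rational(2, 7) (Function('f')(I) = Pow(Add(Mul(3, Pow(4, -1)), Rational(11, 4)), -1) = Pow(Add(Mul(3, Rational(1, 4)), Rational(11, 4)), -1) = Pow(Add(Rational(3, 4), Rational(11, 4)), -1) = Pow(Rational(7, 2), -1) = Rational(2, 7))
Mul(-857, Function('W')(Function('f')(-2))) = Mul(-857, Pow(Rational(2, 7), 2)) = Mul(-857, Rational(4, 49)) = Rational(-3428, 49)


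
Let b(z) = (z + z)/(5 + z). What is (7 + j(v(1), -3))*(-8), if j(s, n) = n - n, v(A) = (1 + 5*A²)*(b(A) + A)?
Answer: -56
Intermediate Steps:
b(z) = 2*z/(5 + z) (b(z) = (2*z)/(5 + z) = 2*z/(5 + z))
v(A) = (1 + 5*A²)*(A + 2*A/(5 + A)) (v(A) = (1 + 5*A²)*(2*A/(5 + A) + A) = (1 + 5*A²)*(A + 2*A/(5 + A)))
j(s, n) = 0
(7 + j(v(1), -3))*(-8) = (7 + 0)*(-8) = 7*(-8) = -56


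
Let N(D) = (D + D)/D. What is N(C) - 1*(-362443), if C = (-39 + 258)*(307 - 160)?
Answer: 362445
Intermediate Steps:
C = 32193 (C = 219*147 = 32193)
N(D) = 2 (N(D) = (2*D)/D = 2)
N(C) - 1*(-362443) = 2 - 1*(-362443) = 2 + 362443 = 362445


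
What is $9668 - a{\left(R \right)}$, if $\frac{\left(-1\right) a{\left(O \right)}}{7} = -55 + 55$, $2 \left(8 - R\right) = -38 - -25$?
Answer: $9668$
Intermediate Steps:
$R = \frac{29}{2}$ ($R = 8 - \frac{-38 - -25}{2} = 8 - \frac{-38 + 25}{2} = 8 - - \frac{13}{2} = 8 + \frac{13}{2} = \frac{29}{2} \approx 14.5$)
$a{\left(O \right)} = 0$ ($a{\left(O \right)} = - 7 \left(-55 + 55\right) = \left(-7\right) 0 = 0$)
$9668 - a{\left(R \right)} = 9668 - 0 = 9668 + 0 = 9668$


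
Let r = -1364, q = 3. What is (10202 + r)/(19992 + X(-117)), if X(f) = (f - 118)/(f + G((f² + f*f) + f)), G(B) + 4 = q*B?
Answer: 721728756/1632586469 ≈ 0.44208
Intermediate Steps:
G(B) = -4 + 3*B
X(f) = (-118 + f)/(-4 + 4*f + 6*f²) (X(f) = (f - 118)/(f + (-4 + 3*((f² + f*f) + f))) = (-118 + f)/(f + (-4 + 3*((f² + f²) + f))) = (-118 + f)/(f + (-4 + 3*(2*f² + f))) = (-118 + f)/(f + (-4 + 3*(f + 2*f²))) = (-118 + f)/(f + (-4 + (3*f + 6*f²))) = (-118 + f)/(f + (-4 + 3*f + 6*f²)) = (-118 + f)/(-4 + 4*f + 6*f²))
(10202 + r)/(19992 + X(-117)) = (10202 - 1364)/(19992 + (-118 - 117)/(2*(-2 + 2*(-117) + 3*(-117)²))) = 8838/(19992 + (½)*(-235)/(-2 - 234 + 3*13689)) = 8838/(19992 + (½)*(-235)/(-2 - 234 + 41067)) = 8838/(19992 + (½)*(-235)/40831) = 8838/(19992 + (½)*(1/40831)*(-235)) = 8838/(19992 - 235/81662) = 8838/(1632586469/81662) = 8838*(81662/1632586469) = 721728756/1632586469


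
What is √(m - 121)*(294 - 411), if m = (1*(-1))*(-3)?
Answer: -117*I*√118 ≈ -1270.9*I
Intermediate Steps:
m = 3 (m = -1*(-3) = 3)
√(m - 121)*(294 - 411) = √(3 - 121)*(294 - 411) = √(-118)*(-117) = (I*√118)*(-117) = -117*I*√118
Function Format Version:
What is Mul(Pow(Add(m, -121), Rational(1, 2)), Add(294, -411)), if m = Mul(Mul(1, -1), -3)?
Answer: Mul(-117, I, Pow(118, Rational(1, 2))) ≈ Mul(-1270.9, I)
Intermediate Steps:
m = 3 (m = Mul(-1, -3) = 3)
Mul(Pow(Add(m, -121), Rational(1, 2)), Add(294, -411)) = Mul(Pow(Add(3, -121), Rational(1, 2)), Add(294, -411)) = Mul(Pow(-118, Rational(1, 2)), -117) = Mul(Mul(I, Pow(118, Rational(1, 2))), -117) = Mul(-117, I, Pow(118, Rational(1, 2)))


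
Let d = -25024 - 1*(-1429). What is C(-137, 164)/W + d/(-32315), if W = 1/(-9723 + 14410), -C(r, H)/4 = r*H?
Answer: 2722409908351/6463 ≈ 4.2123e+8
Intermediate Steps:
C(r, H) = -4*H*r (C(r, H) = -4*r*H = -4*H*r)
W = 1/4687 ≈ 0.00021336
d = -23595 (d = -25024 + 1429 = -23595)
C(-137, 164)/W + d/(-32315) = (-4*164*(-137))/(1/4687) - 23595/(-32315) = 89872*4687 - 23595*(-1/32315) = 421230064 + 4719/6463 = 2722409908351/6463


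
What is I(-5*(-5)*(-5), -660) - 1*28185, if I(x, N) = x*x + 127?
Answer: -12433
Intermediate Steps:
I(x, N) = 127 + x² (I(x, N) = x² + 127 = 127 + x²)
I(-5*(-5)*(-5), -660) - 1*28185 = (127 + (-5*(-5)*(-5))²) - 1*28185 = (127 + (25*(-5))²) - 28185 = (127 + (-125)²) - 28185 = (127 + 15625) - 28185 = 15752 - 28185 = -12433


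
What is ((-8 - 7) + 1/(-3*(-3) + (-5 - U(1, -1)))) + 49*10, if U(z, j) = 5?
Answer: 474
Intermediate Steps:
((-8 - 7) + 1/(-3*(-3) + (-5 - U(1, -1)))) + 49*10 = ((-8 - 7) + 1/(-3*(-3) + (-5 - 1*5))) + 49*10 = (-15 + 1/(9 + (-5 - 5))) + 490 = (-15 + 1/(9 - 10)) + 490 = (-15 + 1/(-1)) + 490 = (-15 - 1) + 490 = -16 + 490 = 474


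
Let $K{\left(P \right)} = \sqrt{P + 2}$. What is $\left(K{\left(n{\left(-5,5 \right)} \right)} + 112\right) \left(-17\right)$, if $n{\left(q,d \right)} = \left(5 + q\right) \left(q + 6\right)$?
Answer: $-1904 - 17 \sqrt{2} \approx -1928.0$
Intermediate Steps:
$n{\left(q,d \right)} = \left(5 + q\right) \left(6 + q\right)$
$K{\left(P \right)} = \sqrt{2 + P}$
$\left(K{\left(n{\left(-5,5 \right)} \right)} + 112\right) \left(-17\right) = \left(\sqrt{2 + \left(30 + \left(-5\right)^{2} + 11 \left(-5\right)\right)} + 112\right) \left(-17\right) = \left(\sqrt{2 + \left(30 + 25 - 55\right)} + 112\right) \left(-17\right) = \left(\sqrt{2 + 0} + 112\right) \left(-17\right) = \left(\sqrt{2} + 112\right) \left(-17\right) = \left(112 + \sqrt{2}\right) \left(-17\right) = -1904 - 17 \sqrt{2}$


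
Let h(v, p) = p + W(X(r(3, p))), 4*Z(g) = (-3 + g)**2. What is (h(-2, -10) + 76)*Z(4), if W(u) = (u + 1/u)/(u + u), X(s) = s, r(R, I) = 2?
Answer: 533/32 ≈ 16.656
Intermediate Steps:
W(u) = (u + 1/u)/(2*u) (W(u) = (u + 1/u)/((2*u)) = (u + 1/u)*(1/(2*u)) = (u + 1/u)/(2*u))
Z(g) = (-3 + g)**2/4
h(v, p) = 5/8 + p (h(v, p) = p + (1/2)*(1 + 2**2)/2**2 = p + (1/2)*(1/4)*(1 + 4) = p + (1/2)*(1/4)*5 = p + 5/8 = 5/8 + p)
(h(-2, -10) + 76)*Z(4) = ((5/8 - 10) + 76)*((-3 + 4)**2/4) = (-75/8 + 76)*((1/4)*1**2) = 533*((1/4)*1)/8 = (533/8)*(1/4) = 533/32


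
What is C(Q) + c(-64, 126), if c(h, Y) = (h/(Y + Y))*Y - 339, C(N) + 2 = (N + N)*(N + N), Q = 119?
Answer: 56271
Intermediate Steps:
C(N) = -2 + 4*N**2 (C(N) = -2 + (N + N)*(N + N) = -2 + (2*N)*(2*N) = -2 + 4*N**2)
c(h, Y) = -339 + h/2 (c(h, Y) = (h/((2*Y)))*Y - 339 = ((1/(2*Y))*h)*Y - 339 = (h/(2*Y))*Y - 339 = h/2 - 339 = -339 + h/2)
C(Q) + c(-64, 126) = (-2 + 4*119**2) + (-339 + (1/2)*(-64)) = (-2 + 4*14161) + (-339 - 32) = (-2 + 56644) - 371 = 56642 - 371 = 56271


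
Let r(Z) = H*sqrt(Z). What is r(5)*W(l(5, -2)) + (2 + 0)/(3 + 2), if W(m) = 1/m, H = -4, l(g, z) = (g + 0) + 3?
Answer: 2/5 - sqrt(5)/2 ≈ -0.71803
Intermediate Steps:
l(g, z) = 3 + g (l(g, z) = g + 3 = 3 + g)
r(Z) = -4*sqrt(Z)
r(5)*W(l(5, -2)) + (2 + 0)/(3 + 2) = (-4*sqrt(5))/(3 + 5) + (2 + 0)/(3 + 2) = -4*sqrt(5)/8 + 2/5 = -4*sqrt(5)*(1/8) + 2*(1/5) = -sqrt(5)/2 + 2/5 = 2/5 - sqrt(5)/2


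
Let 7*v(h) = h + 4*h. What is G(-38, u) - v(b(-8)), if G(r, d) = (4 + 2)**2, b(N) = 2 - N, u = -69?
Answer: 202/7 ≈ 28.857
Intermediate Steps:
v(h) = 5*h/7 (v(h) = (h + 4*h)/7 = (5*h)/7 = 5*h/7)
G(r, d) = 36 (G(r, d) = 6**2 = 36)
G(-38, u) - v(b(-8)) = 36 - 5*(2 - 1*(-8))/7 = 36 - 5*(2 + 8)/7 = 36 - 5*10/7 = 36 - 1*50/7 = 36 - 50/7 = 202/7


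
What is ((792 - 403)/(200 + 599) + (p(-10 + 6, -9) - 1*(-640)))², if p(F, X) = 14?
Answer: 273461014225/638401 ≈ 4.2835e+5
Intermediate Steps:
((792 - 403)/(200 + 599) + (p(-10 + 6, -9) - 1*(-640)))² = ((792 - 403)/(200 + 599) + (14 - 1*(-640)))² = (389/799 + (14 + 640))² = (389*(1/799) + 654)² = (389/799 + 654)² = (522935/799)² = 273461014225/638401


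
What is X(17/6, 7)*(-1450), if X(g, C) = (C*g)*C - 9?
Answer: -564775/3 ≈ -1.8826e+5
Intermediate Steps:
X(g, C) = -9 + g*C² (X(g, C) = g*C² - 9 = -9 + g*C²)
X(17/6, 7)*(-1450) = (-9 + (17/6)*7²)*(-1450) = (-9 + (17*(⅙))*49)*(-1450) = (-9 + (17/6)*49)*(-1450) = (-9 + 833/6)*(-1450) = (779/6)*(-1450) = -564775/3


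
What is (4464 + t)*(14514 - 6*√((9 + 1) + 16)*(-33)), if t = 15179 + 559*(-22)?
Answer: 106605330 + 1454310*√26 ≈ 1.1402e+8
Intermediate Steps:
t = 2881 (t = 15179 - 12298 = 2881)
(4464 + t)*(14514 - 6*√((9 + 1) + 16)*(-33)) = (4464 + 2881)*(14514 - 6*√((9 + 1) + 16)*(-33)) = 7345*(14514 - 6*√(10 + 16)*(-33)) = 7345*(14514 - 6*√26*(-33)) = 7345*(14514 + 198*√26) = 106605330 + 1454310*√26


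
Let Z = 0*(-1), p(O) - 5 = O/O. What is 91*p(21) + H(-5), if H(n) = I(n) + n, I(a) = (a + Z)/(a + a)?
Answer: 1083/2 ≈ 541.50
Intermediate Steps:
p(O) = 6 (p(O) = 5 + O/O = 5 + 1 = 6)
Z = 0
I(a) = ½ (I(a) = (a + 0)/(a + a) = a/((2*a)) = a*(1/(2*a)) = ½)
H(n) = ½ + n
91*p(21) + H(-5) = 91*6 + (½ - 5) = 546 - 9/2 = 1083/2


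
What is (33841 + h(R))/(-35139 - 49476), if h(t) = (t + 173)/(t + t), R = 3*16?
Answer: -3248957/8123040 ≈ -0.39997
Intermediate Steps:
R = 48
h(t) = (173 + t)/(2*t) (h(t) = (173 + t)/((2*t)) = (173 + t)*(1/(2*t)) = (173 + t)/(2*t))
(33841 + h(R))/(-35139 - 49476) = (33841 + (½)*(173 + 48)/48)/(-35139 - 49476) = (33841 + (½)*(1/48)*221)/(-84615) = (33841 + 221/96)*(-1/84615) = (3248957/96)*(-1/84615) = -3248957/8123040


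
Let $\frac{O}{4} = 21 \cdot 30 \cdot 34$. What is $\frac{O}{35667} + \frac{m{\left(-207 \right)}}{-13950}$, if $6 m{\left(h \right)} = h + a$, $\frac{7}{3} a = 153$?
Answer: $\frac{6890977}{2866570} \approx 2.4039$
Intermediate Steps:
$a = \frac{459}{7}$ ($a = \frac{3}{7} \cdot 153 = \frac{459}{7} \approx 65.571$)
$O = 85680$ ($O = 4 \cdot 21 \cdot 30 \cdot 34 = 4 \cdot 630 \cdot 34 = 4 \cdot 21420 = 85680$)
$m{\left(h \right)} = \frac{153}{14} + \frac{h}{6}$ ($m{\left(h \right)} = \frac{h + \frac{459}{7}}{6} = \frac{\frac{459}{7} + h}{6} = \frac{153}{14} + \frac{h}{6}$)
$\frac{O}{35667} + \frac{m{\left(-207 \right)}}{-13950} = \frac{85680}{35667} + \frac{\frac{153}{14} + \frac{1}{6} \left(-207\right)}{-13950} = 85680 \cdot \frac{1}{35667} + \left(\frac{153}{14} - \frac{69}{2}\right) \left(- \frac{1}{13950}\right) = \frac{9520}{3963} - - \frac{11}{6510} = \frac{9520}{3963} + \frac{11}{6510} = \frac{6890977}{2866570}$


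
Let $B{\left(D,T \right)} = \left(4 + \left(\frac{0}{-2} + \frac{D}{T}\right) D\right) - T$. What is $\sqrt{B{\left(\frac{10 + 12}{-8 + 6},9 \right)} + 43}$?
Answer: $\frac{\sqrt{463}}{3} \approx 7.1725$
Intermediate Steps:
$B{\left(D,T \right)} = 4 - T + \frac{D^{2}}{T}$ ($B{\left(D,T \right)} = \left(4 + \left(0 \left(- \frac{1}{2}\right) + \frac{D}{T}\right) D\right) - T = \left(4 + \left(0 + \frac{D}{T}\right) D\right) - T = \left(4 + \frac{D}{T} D\right) - T = \left(4 + \frac{D^{2}}{T}\right) - T = 4 - T + \frac{D^{2}}{T}$)
$\sqrt{B{\left(\frac{10 + 12}{-8 + 6},9 \right)} + 43} = \sqrt{\left(4 - 9 + \frac{\left(\frac{10 + 12}{-8 + 6}\right)^{2}}{9}\right) + 43} = \sqrt{\left(4 - 9 + \left(\frac{22}{-2}\right)^{2} \cdot \frac{1}{9}\right) + 43} = \sqrt{\left(4 - 9 + \left(22 \left(- \frac{1}{2}\right)\right)^{2} \cdot \frac{1}{9}\right) + 43} = \sqrt{\left(4 - 9 + \left(-11\right)^{2} \cdot \frac{1}{9}\right) + 43} = \sqrt{\left(4 - 9 + 121 \cdot \frac{1}{9}\right) + 43} = \sqrt{\left(4 - 9 + \frac{121}{9}\right) + 43} = \sqrt{\frac{76}{9} + 43} = \sqrt{\frac{463}{9}} = \frac{\sqrt{463}}{3}$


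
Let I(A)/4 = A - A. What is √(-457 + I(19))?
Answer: I*√457 ≈ 21.378*I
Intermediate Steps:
I(A) = 0 (I(A) = 4*(A - A) = 4*0 = 0)
√(-457 + I(19)) = √(-457 + 0) = √(-457) = I*√457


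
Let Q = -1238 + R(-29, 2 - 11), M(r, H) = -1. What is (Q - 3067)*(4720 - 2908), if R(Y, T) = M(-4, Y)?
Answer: -7802472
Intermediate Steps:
R(Y, T) = -1
Q = -1239 (Q = -1238 - 1 = -1239)
(Q - 3067)*(4720 - 2908) = (-1239 - 3067)*(4720 - 2908) = -4306*1812 = -7802472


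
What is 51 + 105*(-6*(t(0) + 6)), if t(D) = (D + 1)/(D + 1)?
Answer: -4359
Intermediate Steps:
t(D) = 1 (t(D) = (1 + D)/(1 + D) = 1)
51 + 105*(-6*(t(0) + 6)) = 51 + 105*(-6*(1 + 6)) = 51 + 105*(-6*7) = 51 + 105*(-42) = 51 - 4410 = -4359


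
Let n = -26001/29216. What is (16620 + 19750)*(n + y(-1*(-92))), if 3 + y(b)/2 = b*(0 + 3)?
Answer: 289613127975/14608 ≈ 1.9826e+7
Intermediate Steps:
n = -26001/29216 (n = -26001*1/29216 = -26001/29216 ≈ -0.88996)
y(b) = -6 + 6*b (y(b) = -6 + 2*(b*(0 + 3)) = -6 + 2*(b*3) = -6 + 2*(3*b) = -6 + 6*b)
(16620 + 19750)*(n + y(-1*(-92))) = (16620 + 19750)*(-26001/29216 + (-6 + 6*(-1*(-92)))) = 36370*(-26001/29216 + (-6 + 6*92)) = 36370*(-26001/29216 + (-6 + 552)) = 36370*(-26001/29216 + 546) = 36370*(15925935/29216) = 289613127975/14608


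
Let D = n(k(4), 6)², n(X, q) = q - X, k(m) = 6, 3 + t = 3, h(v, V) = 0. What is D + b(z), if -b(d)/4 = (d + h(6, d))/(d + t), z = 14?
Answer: -4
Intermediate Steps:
t = 0 (t = -3 + 3 = 0)
b(d) = -4 (b(d) = -4*(d + 0)/(d + 0) = -4*d/d = -4*1 = -4)
D = 0 (D = (6 - 1*6)² = (6 - 6)² = 0² = 0)
D + b(z) = 0 - 4 = -4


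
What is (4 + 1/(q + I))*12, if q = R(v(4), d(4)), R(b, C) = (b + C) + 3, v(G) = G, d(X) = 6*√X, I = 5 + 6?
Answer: 242/5 ≈ 48.400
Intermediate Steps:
I = 11
R(b, C) = 3 + C + b (R(b, C) = (C + b) + 3 = 3 + C + b)
q = 19 (q = 3 + 6*√4 + 4 = 3 + 6*2 + 4 = 3 + 12 + 4 = 19)
(4 + 1/(q + I))*12 = (4 + 1/(19 + 11))*12 = (4 + 1/30)*12 = (121/30)*12 = 242/5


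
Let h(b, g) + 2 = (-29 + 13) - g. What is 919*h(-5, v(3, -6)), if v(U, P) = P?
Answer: -11028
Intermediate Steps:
h(b, g) = -18 - g (h(b, g) = -2 + ((-29 + 13) - g) = -2 + (-16 - g) = -18 - g)
919*h(-5, v(3, -6)) = 919*(-18 - 1*(-6)) = 919*(-18 + 6) = 919*(-12) = -11028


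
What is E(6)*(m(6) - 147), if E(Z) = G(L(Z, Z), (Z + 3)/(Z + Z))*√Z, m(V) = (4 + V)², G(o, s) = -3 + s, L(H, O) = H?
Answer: 423*√6/4 ≈ 259.03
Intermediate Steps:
E(Z) = √Z*(-3 + (3 + Z)/(2*Z)) (E(Z) = (-3 + (Z + 3)/(Z + Z))*√Z = (-3 + (3 + Z)/((2*Z)))*√Z = (-3 + (3 + Z)*(1/(2*Z)))*√Z = (-3 + (3 + Z)/(2*Z))*√Z = √Z*(-3 + (3 + Z)/(2*Z)))
E(6)*(m(6) - 147) = ((3 - 5*6)/(2*√6))*((4 + 6)² - 147) = ((√6/6)*(3 - 30)/2)*(10² - 147) = ((½)*(√6/6)*(-27))*(100 - 147) = -9*√6/4*(-47) = 423*√6/4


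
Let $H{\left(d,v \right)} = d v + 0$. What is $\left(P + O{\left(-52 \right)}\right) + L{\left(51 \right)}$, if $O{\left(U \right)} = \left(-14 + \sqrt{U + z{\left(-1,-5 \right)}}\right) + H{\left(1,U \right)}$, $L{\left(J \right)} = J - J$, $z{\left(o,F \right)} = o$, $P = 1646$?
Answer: $1580 + i \sqrt{53} \approx 1580.0 + 7.2801 i$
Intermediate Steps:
$L{\left(J \right)} = 0$
$H{\left(d,v \right)} = d v$
$O{\left(U \right)} = -14 + U + \sqrt{-1 + U}$ ($O{\left(U \right)} = \left(-14 + \sqrt{U - 1}\right) + 1 U = \left(-14 + \sqrt{-1 + U}\right) + U = -14 + U + \sqrt{-1 + U}$)
$\left(P + O{\left(-52 \right)}\right) + L{\left(51 \right)} = \left(1646 - \left(66 - \sqrt{-1 - 52}\right)\right) + 0 = \left(1646 - \left(66 - i \sqrt{53}\right)\right) + 0 = \left(1580 + i \sqrt{53}\right) + 0 = 1580 + i \sqrt{53}$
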